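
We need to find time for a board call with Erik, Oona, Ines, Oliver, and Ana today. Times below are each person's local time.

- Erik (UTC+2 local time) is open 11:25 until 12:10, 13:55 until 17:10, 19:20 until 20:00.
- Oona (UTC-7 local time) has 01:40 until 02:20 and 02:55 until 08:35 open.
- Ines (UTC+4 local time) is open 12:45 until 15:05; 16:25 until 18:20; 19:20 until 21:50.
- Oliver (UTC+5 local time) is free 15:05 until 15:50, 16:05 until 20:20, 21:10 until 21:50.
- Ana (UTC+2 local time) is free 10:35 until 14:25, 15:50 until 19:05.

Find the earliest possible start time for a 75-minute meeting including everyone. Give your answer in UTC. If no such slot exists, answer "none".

Erik in UTC: 09:25-10:10, 11:55-15:10, 17:20-18:00 (subtract 2h to convert from UTC+2).
Oona in UTC: 08:40-09:20, 09:55-15:35 (add 7h to convert from UTC-7).
Ines in UTC: 08:45-11:05, 12:25-14:20, 15:20-17:50 (subtract 4h to convert from UTC+4).
Oliver in UTC: 10:05-10:50, 11:05-15:20, 16:10-16:50 (subtract 5h to convert from UTC+5).
Ana in UTC: 08:35-12:25, 13:50-17:05 (subtract 2h to convert from UTC+2).
Erik ∩ Oona: 09:55-10:10, 11:55-15:10.
Erik ∩ Oona ∩ Ines: 09:55-10:10, 12:25-14:20.
Erik ∩ Oona ∩ Ines ∩ Oliver: 10:05-10:10, 12:25-14:20.
Erik ∩ Oona ∩ Ines ∩ Oliver ∩ Ana: 10:05-10:10, 13:50-14:20.
Those are the intersection windows.
No common window is at least 75 minutes long.

none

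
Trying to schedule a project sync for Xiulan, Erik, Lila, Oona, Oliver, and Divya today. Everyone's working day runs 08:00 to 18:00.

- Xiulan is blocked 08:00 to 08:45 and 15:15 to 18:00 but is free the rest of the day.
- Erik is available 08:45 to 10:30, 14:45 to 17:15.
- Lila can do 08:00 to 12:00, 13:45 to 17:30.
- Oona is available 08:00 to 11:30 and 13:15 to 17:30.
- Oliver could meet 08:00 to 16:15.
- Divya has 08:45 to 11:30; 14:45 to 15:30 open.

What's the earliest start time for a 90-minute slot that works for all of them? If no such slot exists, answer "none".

Xiulan free: 08:45-15:15 (invert busy blocks within the working day).
Erik free: 08:45-10:30, 14:45-17:15.
Lila free: 08:00-12:00, 13:45-17:30.
Oona free: 08:00-11:30, 13:15-17:30.
Oliver free: 08:00-16:15.
Divya free: 08:45-11:30, 14:45-15:30.
Xiulan ∩ Erik: 08:45-10:30, 14:45-15:15.
Xiulan ∩ Erik ∩ Lila: 08:45-10:30, 14:45-15:15.
Xiulan ∩ Erik ∩ Lila ∩ Oona: 08:45-10:30, 14:45-15:15.
Xiulan ∩ Erik ∩ Lila ∩ Oona ∩ Oliver: 08:45-10:30, 14:45-15:15.
Xiulan ∩ Erik ∩ Lila ∩ Oona ∩ Oliver ∩ Divya: 08:45-10:30, 14:45-15:15.
The first common window of at least 90 minutes is 08:45-10:30, so the earliest start is 08:45.

08:45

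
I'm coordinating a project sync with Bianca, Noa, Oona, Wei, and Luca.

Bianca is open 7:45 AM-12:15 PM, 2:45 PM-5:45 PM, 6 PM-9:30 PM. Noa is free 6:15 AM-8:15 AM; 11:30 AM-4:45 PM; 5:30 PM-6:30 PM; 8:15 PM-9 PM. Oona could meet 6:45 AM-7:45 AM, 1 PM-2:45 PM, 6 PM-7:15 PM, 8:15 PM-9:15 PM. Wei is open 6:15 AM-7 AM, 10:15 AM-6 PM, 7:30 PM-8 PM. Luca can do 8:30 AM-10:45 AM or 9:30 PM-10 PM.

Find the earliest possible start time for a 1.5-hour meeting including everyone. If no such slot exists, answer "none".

none

Bianca ∩ Noa: 07:45-08:15, 11:30-12:15, 14:45-16:45, 17:30-17:45, 18:00-18:30, 20:15-21:00.
Bianca ∩ Noa ∩ Oona: 18:00-18:30, 20:15-21:00.
Bianca ∩ Noa ∩ Oona ∩ Wei: ∅.
Bianca ∩ Noa ∩ Oona ∩ Wei ∩ Luca: ∅.
There is no time when everyone is free.
No common window is at least 90 minutes long.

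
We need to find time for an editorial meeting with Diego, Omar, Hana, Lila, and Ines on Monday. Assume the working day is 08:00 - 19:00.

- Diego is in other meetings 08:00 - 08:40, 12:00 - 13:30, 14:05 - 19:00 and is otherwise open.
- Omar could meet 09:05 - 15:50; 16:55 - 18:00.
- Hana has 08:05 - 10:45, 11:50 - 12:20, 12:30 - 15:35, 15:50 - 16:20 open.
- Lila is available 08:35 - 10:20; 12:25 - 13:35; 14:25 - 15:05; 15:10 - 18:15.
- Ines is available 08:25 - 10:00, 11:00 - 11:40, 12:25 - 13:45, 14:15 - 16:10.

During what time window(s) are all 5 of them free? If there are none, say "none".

09:05-10:00, 13:30-13:35

Diego free: 08:40-12:00, 13:30-14:05 (invert busy blocks within the working day).
Omar free: 09:05-15:50, 16:55-18:00.
Hana free: 08:05-10:45, 11:50-12:20, 12:30-15:35, 15:50-16:20.
Lila free: 08:35-10:20, 12:25-13:35, 14:25-15:05, 15:10-18:15.
Ines free: 08:25-10:00, 11:00-11:40, 12:25-13:45, 14:15-16:10.
Diego ∩ Omar: 09:05-12:00, 13:30-14:05.
Diego ∩ Omar ∩ Hana: 09:05-10:45, 11:50-12:00, 13:30-14:05.
Diego ∩ Omar ∩ Hana ∩ Lila: 09:05-10:20, 13:30-13:35.
Diego ∩ Omar ∩ Hana ∩ Lila ∩ Ines: 09:05-10:00, 13:30-13:35.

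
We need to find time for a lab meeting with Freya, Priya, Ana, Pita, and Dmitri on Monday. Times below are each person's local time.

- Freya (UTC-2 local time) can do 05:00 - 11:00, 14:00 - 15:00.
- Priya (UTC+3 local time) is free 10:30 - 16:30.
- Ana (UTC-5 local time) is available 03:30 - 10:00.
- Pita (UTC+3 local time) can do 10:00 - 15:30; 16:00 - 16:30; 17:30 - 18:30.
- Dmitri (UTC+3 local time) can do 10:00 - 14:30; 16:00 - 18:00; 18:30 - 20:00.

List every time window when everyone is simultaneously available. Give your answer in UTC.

Freya in UTC: 07:00-13:00, 16:00-17:00 (add 2h to convert from UTC-2).
Priya in UTC: 07:30-13:30 (subtract 3h to convert from UTC+3).
Ana in UTC: 08:30-15:00 (add 5h to convert from UTC-5).
Pita in UTC: 07:00-12:30, 13:00-13:30, 14:30-15:30 (subtract 3h to convert from UTC+3).
Dmitri in UTC: 07:00-11:30, 13:00-15:00, 15:30-17:00 (subtract 3h to convert from UTC+3).
Freya ∩ Priya: 07:30-13:00.
Freya ∩ Priya ∩ Ana: 08:30-13:00.
Freya ∩ Priya ∩ Ana ∩ Pita: 08:30-12:30.
Freya ∩ Priya ∩ Ana ∩ Pita ∩ Dmitri: 08:30-11:30.

08:30-11:30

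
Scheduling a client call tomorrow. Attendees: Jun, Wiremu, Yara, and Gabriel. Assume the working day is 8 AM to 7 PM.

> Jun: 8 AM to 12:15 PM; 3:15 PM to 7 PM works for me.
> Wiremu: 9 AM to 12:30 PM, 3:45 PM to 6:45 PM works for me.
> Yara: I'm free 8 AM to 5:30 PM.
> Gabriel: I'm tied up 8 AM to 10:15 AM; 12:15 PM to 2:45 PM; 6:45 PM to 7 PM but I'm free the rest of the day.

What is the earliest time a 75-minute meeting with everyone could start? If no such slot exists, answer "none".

Jun free: 08:00-12:15, 15:15-19:00.
Wiremu free: 09:00-12:30, 15:45-18:45.
Yara free: 08:00-17:30.
Gabriel free: 10:15-12:15, 14:45-18:45 (invert busy blocks within the working day).
Jun ∩ Wiremu: 09:00-12:15, 15:45-18:45.
Jun ∩ Wiremu ∩ Yara: 09:00-12:15, 15:45-17:30.
Jun ∩ Wiremu ∩ Yara ∩ Gabriel: 10:15-12:15, 15:45-17:30.
Those are the intersection windows.
The first common window of at least 75 minutes is 10:15-12:15, so the earliest start is 10:15.

10:15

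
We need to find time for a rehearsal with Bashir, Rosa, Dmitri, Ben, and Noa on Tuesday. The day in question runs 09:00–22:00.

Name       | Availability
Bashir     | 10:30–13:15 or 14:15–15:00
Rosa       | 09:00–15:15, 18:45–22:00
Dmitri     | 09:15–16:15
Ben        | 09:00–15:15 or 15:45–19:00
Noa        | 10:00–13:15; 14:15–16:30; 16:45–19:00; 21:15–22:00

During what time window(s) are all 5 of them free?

10:30-13:15, 14:15-15:00

Bashir ∩ Rosa: 10:30-13:15, 14:15-15:00.
Bashir ∩ Rosa ∩ Dmitri: 10:30-13:15, 14:15-15:00.
Bashir ∩ Rosa ∩ Dmitri ∩ Ben: 10:30-13:15, 14:15-15:00.
Bashir ∩ Rosa ∩ Dmitri ∩ Ben ∩ Noa: 10:30-13:15, 14:15-15:00.
So the common availability across everyone is 10:30-13:15, 14:15-15:00.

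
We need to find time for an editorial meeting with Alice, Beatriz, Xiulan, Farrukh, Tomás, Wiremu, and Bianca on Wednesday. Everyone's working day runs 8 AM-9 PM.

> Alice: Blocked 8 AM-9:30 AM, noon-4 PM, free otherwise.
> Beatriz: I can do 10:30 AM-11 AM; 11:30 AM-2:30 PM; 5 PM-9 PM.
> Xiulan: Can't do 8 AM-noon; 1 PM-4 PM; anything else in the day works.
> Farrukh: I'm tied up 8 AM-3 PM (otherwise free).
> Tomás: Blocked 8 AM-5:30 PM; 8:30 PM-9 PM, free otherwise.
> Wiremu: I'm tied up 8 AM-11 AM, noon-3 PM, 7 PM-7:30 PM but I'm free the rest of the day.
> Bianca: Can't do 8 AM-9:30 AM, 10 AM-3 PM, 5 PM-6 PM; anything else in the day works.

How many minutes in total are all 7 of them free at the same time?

Alice free: 09:30-12:00, 16:00-21:00 (invert busy blocks within the working day).
Beatriz free: 10:30-11:00, 11:30-14:30, 17:00-21:00.
Xiulan free: 12:00-13:00, 16:00-21:00 (invert busy blocks within the working day).
Farrukh free: 15:00-21:00 (invert busy blocks within the working day).
Tomás free: 17:30-20:30 (invert busy blocks within the working day).
Wiremu free: 11:00-12:00, 15:00-19:00, 19:30-21:00 (invert busy blocks within the working day).
Bianca free: 09:30-10:00, 15:00-17:00, 18:00-21:00 (invert busy blocks within the working day).
Alice ∩ Beatriz: 10:30-11:00, 11:30-12:00, 17:00-21:00.
Alice ∩ Beatriz ∩ Xiulan: 17:00-21:00.
Alice ∩ Beatriz ∩ Xiulan ∩ Farrukh: 17:00-21:00.
Alice ∩ Beatriz ∩ Xiulan ∩ Farrukh ∩ Tomás: 17:30-20:30.
Alice ∩ Beatriz ∩ Xiulan ∩ Farrukh ∩ Tomás ∩ Wiremu: 17:30-19:00, 19:30-20:30.
Alice ∩ Beatriz ∩ Xiulan ∩ Farrukh ∩ Tomás ∩ Wiremu ∩ Bianca: 18:00-19:00, 19:30-20:30.
Summing the common windows: 60 + 60 = 120 minutes.

120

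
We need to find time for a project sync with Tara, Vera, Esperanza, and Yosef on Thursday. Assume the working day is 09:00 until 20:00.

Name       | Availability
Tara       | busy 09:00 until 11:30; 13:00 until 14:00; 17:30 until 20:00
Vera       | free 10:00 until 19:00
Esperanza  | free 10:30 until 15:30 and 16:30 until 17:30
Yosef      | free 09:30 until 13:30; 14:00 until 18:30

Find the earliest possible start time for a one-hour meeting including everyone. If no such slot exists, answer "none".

Tara free: 11:30-13:00, 14:00-17:30 (invert busy blocks within the working day).
Vera free: 10:00-19:00.
Esperanza free: 10:30-15:30, 16:30-17:30.
Yosef free: 09:30-13:30, 14:00-18:30.
Tara ∩ Vera: 11:30-13:00, 14:00-17:30.
Tara ∩ Vera ∩ Esperanza: 11:30-13:00, 14:00-15:30, 16:30-17:30.
Tara ∩ Vera ∩ Esperanza ∩ Yosef: 11:30-13:00, 14:00-15:30, 16:30-17:30.
The first common window of at least 60 minutes is 11:30-13:00, so the earliest start is 11:30.

11:30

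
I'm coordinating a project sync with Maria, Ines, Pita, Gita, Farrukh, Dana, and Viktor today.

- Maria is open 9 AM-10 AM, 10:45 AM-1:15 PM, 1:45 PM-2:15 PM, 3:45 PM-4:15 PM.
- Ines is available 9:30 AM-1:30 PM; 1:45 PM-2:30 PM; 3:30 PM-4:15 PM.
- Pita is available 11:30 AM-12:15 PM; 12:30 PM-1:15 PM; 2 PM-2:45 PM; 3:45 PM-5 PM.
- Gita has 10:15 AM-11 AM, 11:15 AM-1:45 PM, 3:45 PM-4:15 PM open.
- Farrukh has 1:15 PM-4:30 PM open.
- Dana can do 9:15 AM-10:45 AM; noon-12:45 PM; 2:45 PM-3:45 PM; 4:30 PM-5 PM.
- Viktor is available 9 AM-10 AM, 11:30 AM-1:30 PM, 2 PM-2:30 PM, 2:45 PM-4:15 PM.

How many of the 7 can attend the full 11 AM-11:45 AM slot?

2

Maria and Ines can make the full 11:00-11:45 slot — that's 2.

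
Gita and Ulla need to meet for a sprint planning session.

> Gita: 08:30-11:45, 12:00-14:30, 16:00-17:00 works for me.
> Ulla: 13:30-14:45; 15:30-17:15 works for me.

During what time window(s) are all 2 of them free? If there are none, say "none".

13:30-14:30, 16:00-17:00

Gita ∩ Ulla: 13:30-14:30, 16:00-17:00.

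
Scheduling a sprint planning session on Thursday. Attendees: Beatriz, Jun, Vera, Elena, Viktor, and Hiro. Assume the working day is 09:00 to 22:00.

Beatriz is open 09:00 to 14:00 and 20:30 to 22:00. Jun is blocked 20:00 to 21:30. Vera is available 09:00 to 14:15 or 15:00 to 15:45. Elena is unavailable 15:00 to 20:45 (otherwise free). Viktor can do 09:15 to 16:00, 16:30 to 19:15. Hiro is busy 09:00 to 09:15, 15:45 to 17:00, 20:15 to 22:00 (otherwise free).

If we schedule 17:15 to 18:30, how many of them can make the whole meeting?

3

Beatriz free: 09:00-14:00, 20:30-22:00.
Jun free: 09:00-20:00, 21:30-22:00 (invert busy blocks within the working day).
Vera free: 09:00-14:15, 15:00-15:45.
Elena free: 09:00-15:00, 20:45-22:00 (invert busy blocks within the working day).
Viktor free: 09:15-16:00, 16:30-19:15.
Hiro free: 09:15-15:45, 17:00-20:15 (invert busy blocks within the working day).
Jun, Viktor, and Hiro can make the full 17:15-18:30 slot — that's 3.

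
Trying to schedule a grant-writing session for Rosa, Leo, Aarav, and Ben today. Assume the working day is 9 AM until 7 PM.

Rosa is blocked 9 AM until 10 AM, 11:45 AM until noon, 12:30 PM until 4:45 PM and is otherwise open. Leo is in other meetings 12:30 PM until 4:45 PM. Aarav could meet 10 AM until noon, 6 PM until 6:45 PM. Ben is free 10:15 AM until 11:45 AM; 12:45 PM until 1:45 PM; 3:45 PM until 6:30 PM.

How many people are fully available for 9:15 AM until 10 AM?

1

Rosa free: 10:00-11:45, 12:00-12:30, 16:45-19:00 (invert busy blocks within the working day).
Leo free: 09:00-12:30, 16:45-19:00 (invert busy blocks within the working day).
Aarav free: 10:00-12:00, 18:00-18:45.
Ben free: 10:15-11:45, 12:45-13:45, 15:45-18:30.
Leo can make the full 09:15-10:00 slot — that's 1.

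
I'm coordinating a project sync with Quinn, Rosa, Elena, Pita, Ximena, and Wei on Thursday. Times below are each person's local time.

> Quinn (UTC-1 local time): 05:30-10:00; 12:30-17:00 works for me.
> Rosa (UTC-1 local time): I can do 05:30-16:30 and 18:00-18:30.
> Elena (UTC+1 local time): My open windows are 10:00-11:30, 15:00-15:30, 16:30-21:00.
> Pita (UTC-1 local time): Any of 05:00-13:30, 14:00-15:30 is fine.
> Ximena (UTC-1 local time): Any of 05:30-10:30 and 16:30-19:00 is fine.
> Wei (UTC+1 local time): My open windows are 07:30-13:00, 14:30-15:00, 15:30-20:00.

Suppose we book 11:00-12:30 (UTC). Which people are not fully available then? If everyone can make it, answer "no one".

Elena, Quinn, Wei, Ximena

Quinn in UTC: 06:30-11:00, 13:30-18:00 (add 1h to convert from UTC-1).
Rosa in UTC: 06:30-17:30, 19:00-19:30 (add 1h to convert from UTC-1).
Elena in UTC: 09:00-10:30, 14:00-14:30, 15:30-20:00 (subtract 1h to convert from UTC+1).
Pita in UTC: 06:00-14:30, 15:00-16:30 (add 1h to convert from UTC-1).
Ximena in UTC: 06:30-11:30, 17:30-20:00 (add 1h to convert from UTC-1).
Wei in UTC: 06:30-12:00, 13:30-14:00, 14:30-19:00 (subtract 1h to convert from UTC+1).
Quinn: not fully free for 11:00-12:30. Rosa: free for 11:00-12:30. Elena: not fully free for 11:00-12:30. Pita: free for 11:00-12:30. Ximena: not fully free for 11:00-12:30. Wei: not fully free for 11:00-12:30.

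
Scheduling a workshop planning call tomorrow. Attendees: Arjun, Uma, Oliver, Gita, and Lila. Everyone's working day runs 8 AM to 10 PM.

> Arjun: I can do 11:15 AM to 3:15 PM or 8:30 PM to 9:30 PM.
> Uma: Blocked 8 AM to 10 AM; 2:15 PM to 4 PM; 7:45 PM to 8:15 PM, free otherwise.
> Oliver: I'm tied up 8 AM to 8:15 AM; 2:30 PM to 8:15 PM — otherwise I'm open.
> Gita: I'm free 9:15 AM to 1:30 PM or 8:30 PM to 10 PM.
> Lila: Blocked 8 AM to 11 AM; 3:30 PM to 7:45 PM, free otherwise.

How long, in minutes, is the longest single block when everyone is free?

Arjun free: 11:15-15:15, 20:30-21:30.
Uma free: 10:00-14:15, 16:00-19:45, 20:15-22:00 (invert busy blocks within the working day).
Oliver free: 08:15-14:30, 20:15-22:00 (invert busy blocks within the working day).
Gita free: 09:15-13:30, 20:30-22:00.
Lila free: 11:00-15:30, 19:45-22:00 (invert busy blocks within the working day).
Arjun ∩ Uma: 11:15-14:15, 20:30-21:30.
Arjun ∩ Uma ∩ Oliver: 11:15-14:15, 20:30-21:30.
Arjun ∩ Uma ∩ Oliver ∩ Gita: 11:15-13:30, 20:30-21:30.
Arjun ∩ Uma ∩ Oliver ∩ Gita ∩ Lila: 11:15-13:30, 20:30-21:30.
The longest is 11:15-13:30 at 135 minutes.

135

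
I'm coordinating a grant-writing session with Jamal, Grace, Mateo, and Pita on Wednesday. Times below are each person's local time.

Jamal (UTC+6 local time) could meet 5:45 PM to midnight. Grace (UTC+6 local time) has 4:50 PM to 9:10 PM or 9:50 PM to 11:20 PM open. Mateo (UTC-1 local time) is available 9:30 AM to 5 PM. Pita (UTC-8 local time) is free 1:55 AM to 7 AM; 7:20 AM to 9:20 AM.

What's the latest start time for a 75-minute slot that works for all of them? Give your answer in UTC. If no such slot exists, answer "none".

Jamal in UTC: 11:45-18:00 (subtract 6h to convert from UTC+6).
Grace in UTC: 10:50-15:10, 15:50-17:20 (subtract 6h to convert from UTC+6).
Mateo in UTC: 10:30-18:00 (add 1h to convert from UTC-1).
Pita in UTC: 09:55-15:00, 15:20-17:20 (add 8h to convert from UTC-8).
Jamal ∩ Grace: 11:45-15:10, 15:50-17:20.
Jamal ∩ Grace ∩ Mateo: 11:45-15:10, 15:50-17:20.
Jamal ∩ Grace ∩ Mateo ∩ Pita: 11:45-15:00, 15:50-17:20.
The last common window of at least 75 minutes is 15:50-17:20; a 75-minute meeting can start as late as 16:05 and still end by 17:20.

16:05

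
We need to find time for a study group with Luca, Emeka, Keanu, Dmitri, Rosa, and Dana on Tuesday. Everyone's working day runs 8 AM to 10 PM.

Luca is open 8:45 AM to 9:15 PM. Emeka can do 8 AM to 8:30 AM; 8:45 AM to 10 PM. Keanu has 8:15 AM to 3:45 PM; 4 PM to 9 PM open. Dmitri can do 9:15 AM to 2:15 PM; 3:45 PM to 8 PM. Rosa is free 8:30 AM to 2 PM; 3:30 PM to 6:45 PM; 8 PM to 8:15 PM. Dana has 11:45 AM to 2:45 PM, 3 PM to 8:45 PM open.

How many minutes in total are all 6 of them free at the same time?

300

Luca ∩ Emeka: 08:45-21:15.
Luca ∩ Emeka ∩ Keanu: 08:45-15:45, 16:00-21:00.
Luca ∩ Emeka ∩ Keanu ∩ Dmitri: 09:15-14:15, 16:00-20:00.
Luca ∩ Emeka ∩ Keanu ∩ Dmitri ∩ Rosa: 09:15-14:00, 16:00-18:45.
Luca ∩ Emeka ∩ Keanu ∩ Dmitri ∩ Rosa ∩ Dana: 11:45-14:00, 16:00-18:45.
Summing the common windows: 135 + 165 = 300 minutes.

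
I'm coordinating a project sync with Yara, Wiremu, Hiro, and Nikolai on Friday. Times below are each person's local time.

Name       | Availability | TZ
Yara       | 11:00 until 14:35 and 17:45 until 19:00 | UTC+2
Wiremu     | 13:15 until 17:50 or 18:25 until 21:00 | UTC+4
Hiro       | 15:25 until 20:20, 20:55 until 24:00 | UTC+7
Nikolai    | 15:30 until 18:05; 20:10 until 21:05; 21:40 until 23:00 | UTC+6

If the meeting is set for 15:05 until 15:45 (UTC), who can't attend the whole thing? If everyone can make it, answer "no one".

Yara in UTC: 09:00-12:35, 15:45-17:00 (subtract 2h to convert from UTC+2).
Wiremu in UTC: 09:15-13:50, 14:25-17:00 (subtract 4h to convert from UTC+4).
Hiro in UTC: 08:25-13:20, 13:55-17:00 (subtract 7h to convert from UTC+7).
Nikolai in UTC: 09:30-12:05, 14:10-15:05, 15:40-17:00 (subtract 6h to convert from UTC+6).
Yara: not fully free for 15:05-15:45. Wiremu: free for 15:05-15:45. Hiro: free for 15:05-15:45. Nikolai: not fully free for 15:05-15:45.

Nikolai, Yara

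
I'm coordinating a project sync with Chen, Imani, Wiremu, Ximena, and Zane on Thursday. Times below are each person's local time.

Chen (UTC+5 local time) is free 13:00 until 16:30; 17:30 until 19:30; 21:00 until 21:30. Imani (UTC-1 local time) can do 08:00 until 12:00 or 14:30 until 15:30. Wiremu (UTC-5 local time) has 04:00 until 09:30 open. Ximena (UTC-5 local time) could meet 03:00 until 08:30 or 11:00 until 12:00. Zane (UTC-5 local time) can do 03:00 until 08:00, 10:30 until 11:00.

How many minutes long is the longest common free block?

Chen in UTC: 08:00-11:30, 12:30-14:30, 16:00-16:30 (subtract 5h to convert from UTC+5).
Imani in UTC: 09:00-13:00, 15:30-16:30 (add 1h to convert from UTC-1).
Wiremu in UTC: 09:00-14:30 (add 5h to convert from UTC-5).
Ximena in UTC: 08:00-13:30, 16:00-17:00 (add 5h to convert from UTC-5).
Zane in UTC: 08:00-13:00, 15:30-16:00 (add 5h to convert from UTC-5).
Chen ∩ Imani: 09:00-11:30, 12:30-13:00, 16:00-16:30.
Chen ∩ Imani ∩ Wiremu: 09:00-11:30, 12:30-13:00.
Chen ∩ Imani ∩ Wiremu ∩ Ximena: 09:00-11:30, 12:30-13:00.
Chen ∩ Imani ∩ Wiremu ∩ Ximena ∩ Zane: 09:00-11:30, 12:30-13:00.
Those are the intersection windows.
The longest is 09:00-11:30 at 150 minutes.

150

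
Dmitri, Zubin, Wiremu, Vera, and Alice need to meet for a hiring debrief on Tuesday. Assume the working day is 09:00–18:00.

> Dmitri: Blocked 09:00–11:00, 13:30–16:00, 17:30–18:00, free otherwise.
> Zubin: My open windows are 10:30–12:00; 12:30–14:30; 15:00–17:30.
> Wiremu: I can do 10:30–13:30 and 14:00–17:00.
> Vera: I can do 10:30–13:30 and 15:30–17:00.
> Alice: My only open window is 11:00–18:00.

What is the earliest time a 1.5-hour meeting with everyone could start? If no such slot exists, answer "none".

none

Dmitri free: 11:00-13:30, 16:00-17:30 (invert busy blocks within the working day).
Zubin free: 10:30-12:00, 12:30-14:30, 15:00-17:30.
Wiremu free: 10:30-13:30, 14:00-17:00.
Vera free: 10:30-13:30, 15:30-17:00.
Alice free: 11:00-18:00.
Dmitri ∩ Zubin: 11:00-12:00, 12:30-13:30, 16:00-17:30.
Dmitri ∩ Zubin ∩ Wiremu: 11:00-12:00, 12:30-13:30, 16:00-17:00.
Dmitri ∩ Zubin ∩ Wiremu ∩ Vera: 11:00-12:00, 12:30-13:30, 16:00-17:00.
Dmitri ∩ Zubin ∩ Wiremu ∩ Vera ∩ Alice: 11:00-12:00, 12:30-13:30, 16:00-17:00.
So the common availability across everyone is 11:00-12:00, 12:30-13:30, 16:00-17:00.
No common window is at least 90 minutes long.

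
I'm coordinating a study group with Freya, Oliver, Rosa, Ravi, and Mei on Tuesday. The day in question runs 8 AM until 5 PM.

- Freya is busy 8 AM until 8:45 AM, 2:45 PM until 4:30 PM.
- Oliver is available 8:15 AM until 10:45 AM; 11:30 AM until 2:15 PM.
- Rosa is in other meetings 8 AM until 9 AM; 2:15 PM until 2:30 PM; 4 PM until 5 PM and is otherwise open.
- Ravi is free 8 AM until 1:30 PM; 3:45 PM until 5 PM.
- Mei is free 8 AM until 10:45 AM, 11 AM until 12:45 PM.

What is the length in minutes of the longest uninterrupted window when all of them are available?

Freya free: 08:45-14:45, 16:30-17:00 (invert busy blocks within the working day).
Oliver free: 08:15-10:45, 11:30-14:15.
Rosa free: 09:00-14:15, 14:30-16:00 (invert busy blocks within the working day).
Ravi free: 08:00-13:30, 15:45-17:00.
Mei free: 08:00-10:45, 11:00-12:45.
Freya ∩ Oliver: 08:45-10:45, 11:30-14:15.
Freya ∩ Oliver ∩ Rosa: 09:00-10:45, 11:30-14:15.
Freya ∩ Oliver ∩ Rosa ∩ Ravi: 09:00-10:45, 11:30-13:30.
Freya ∩ Oliver ∩ Rosa ∩ Ravi ∩ Mei: 09:00-10:45, 11:30-12:45.
So the common availability across everyone is 09:00-10:45, 11:30-12:45.
The longest is 09:00-10:45 at 105 minutes.

105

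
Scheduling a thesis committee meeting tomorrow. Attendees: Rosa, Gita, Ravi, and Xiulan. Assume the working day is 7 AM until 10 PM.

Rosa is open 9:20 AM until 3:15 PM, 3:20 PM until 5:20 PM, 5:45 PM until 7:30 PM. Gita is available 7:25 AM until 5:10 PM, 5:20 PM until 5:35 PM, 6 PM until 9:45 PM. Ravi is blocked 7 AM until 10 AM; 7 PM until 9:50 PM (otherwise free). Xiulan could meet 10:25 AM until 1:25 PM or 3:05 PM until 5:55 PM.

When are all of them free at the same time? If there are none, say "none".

10:25-13:25, 15:05-15:15, 15:20-17:10

Rosa free: 09:20-15:15, 15:20-17:20, 17:45-19:30.
Gita free: 07:25-17:10, 17:20-17:35, 18:00-21:45.
Ravi free: 10:00-19:00, 21:50-22:00 (invert busy blocks within the working day).
Xiulan free: 10:25-13:25, 15:05-17:55.
Rosa ∩ Gita: 09:20-15:15, 15:20-17:10, 18:00-19:30.
Rosa ∩ Gita ∩ Ravi: 10:00-15:15, 15:20-17:10, 18:00-19:00.
Rosa ∩ Gita ∩ Ravi ∩ Xiulan: 10:25-13:25, 15:05-15:15, 15:20-17:10.
Those are the intersection windows.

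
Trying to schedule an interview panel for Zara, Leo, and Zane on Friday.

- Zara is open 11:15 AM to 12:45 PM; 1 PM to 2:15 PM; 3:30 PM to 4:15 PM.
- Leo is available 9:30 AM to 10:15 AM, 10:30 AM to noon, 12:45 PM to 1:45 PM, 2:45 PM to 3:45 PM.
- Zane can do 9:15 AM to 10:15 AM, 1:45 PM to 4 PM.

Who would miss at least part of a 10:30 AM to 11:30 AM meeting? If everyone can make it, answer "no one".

Zane, Zara

Zara: not fully free for 10:30-11:30. Leo: free for 10:30-11:30. Zane: not fully free for 10:30-11:30.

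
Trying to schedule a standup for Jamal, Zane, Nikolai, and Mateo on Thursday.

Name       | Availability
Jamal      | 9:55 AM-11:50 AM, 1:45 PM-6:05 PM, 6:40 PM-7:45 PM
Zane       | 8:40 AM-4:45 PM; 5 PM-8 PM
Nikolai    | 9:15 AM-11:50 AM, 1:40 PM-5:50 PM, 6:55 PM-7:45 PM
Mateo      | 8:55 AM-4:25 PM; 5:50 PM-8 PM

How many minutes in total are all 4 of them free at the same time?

Jamal ∩ Zane: 09:55-11:50, 13:45-16:45, 17:00-18:05, 18:40-19:45.
Jamal ∩ Zane ∩ Nikolai: 09:55-11:50, 13:45-16:45, 17:00-17:50, 18:55-19:45.
Jamal ∩ Zane ∩ Nikolai ∩ Mateo: 09:55-11:50, 13:45-16:25, 18:55-19:45.
Summing the common windows: 115 + 160 + 50 = 325 minutes.

325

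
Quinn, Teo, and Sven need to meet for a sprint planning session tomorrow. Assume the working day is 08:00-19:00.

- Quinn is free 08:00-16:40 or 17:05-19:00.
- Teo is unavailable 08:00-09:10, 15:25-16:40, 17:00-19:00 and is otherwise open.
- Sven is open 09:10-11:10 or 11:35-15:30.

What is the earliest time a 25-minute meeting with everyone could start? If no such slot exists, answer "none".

09:10

Quinn free: 08:00-16:40, 17:05-19:00.
Teo free: 09:10-15:25, 16:40-17:00 (invert busy blocks within the working day).
Sven free: 09:10-11:10, 11:35-15:30.
Quinn ∩ Teo: 09:10-15:25.
Quinn ∩ Teo ∩ Sven: 09:10-11:10, 11:35-15:25.
So the common availability across everyone is 09:10-11:10, 11:35-15:25.
The first common window of at least 25 minutes is 09:10-11:10, so the earliest start is 09:10.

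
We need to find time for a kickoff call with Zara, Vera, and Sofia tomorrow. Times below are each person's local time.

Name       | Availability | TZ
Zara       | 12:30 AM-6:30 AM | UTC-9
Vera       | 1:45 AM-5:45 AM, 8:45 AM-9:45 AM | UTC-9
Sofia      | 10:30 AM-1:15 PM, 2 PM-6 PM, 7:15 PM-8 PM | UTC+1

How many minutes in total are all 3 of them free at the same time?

Zara in UTC: 09:30-15:30 (add 9h to convert from UTC-9).
Vera in UTC: 10:45-14:45, 17:45-18:45 (add 9h to convert from UTC-9).
Sofia in UTC: 09:30-12:15, 13:00-17:00, 18:15-19:00 (subtract 1h to convert from UTC+1).
Zara ∩ Vera: 10:45-14:45.
Zara ∩ Vera ∩ Sofia: 10:45-12:15, 13:00-14:45.
Summing the common windows: 90 + 105 = 195 minutes.

195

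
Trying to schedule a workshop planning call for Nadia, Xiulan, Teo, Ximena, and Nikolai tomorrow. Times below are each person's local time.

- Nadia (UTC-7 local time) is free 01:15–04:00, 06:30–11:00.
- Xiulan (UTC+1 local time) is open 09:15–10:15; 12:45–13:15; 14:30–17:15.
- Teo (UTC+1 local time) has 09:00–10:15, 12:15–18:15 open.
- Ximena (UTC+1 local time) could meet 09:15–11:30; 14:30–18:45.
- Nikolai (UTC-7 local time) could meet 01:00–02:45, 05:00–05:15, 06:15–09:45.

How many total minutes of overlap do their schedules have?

225

Nadia in UTC: 08:15-11:00, 13:30-18:00 (add 7h to convert from UTC-7).
Xiulan in UTC: 08:15-09:15, 11:45-12:15, 13:30-16:15 (subtract 1h to convert from UTC+1).
Teo in UTC: 08:00-09:15, 11:15-17:15 (subtract 1h to convert from UTC+1).
Ximena in UTC: 08:15-10:30, 13:30-17:45 (subtract 1h to convert from UTC+1).
Nikolai in UTC: 08:00-09:45, 12:00-12:15, 13:15-16:45 (add 7h to convert from UTC-7).
Nadia ∩ Xiulan: 08:15-09:15, 13:30-16:15.
Nadia ∩ Xiulan ∩ Teo: 08:15-09:15, 13:30-16:15.
Nadia ∩ Xiulan ∩ Teo ∩ Ximena: 08:15-09:15, 13:30-16:15.
Nadia ∩ Xiulan ∩ Teo ∩ Ximena ∩ Nikolai: 08:15-09:15, 13:30-16:15.
So the common availability across everyone is 08:15-09:15, 13:30-16:15.
Summing the common windows: 60 + 165 = 225 minutes.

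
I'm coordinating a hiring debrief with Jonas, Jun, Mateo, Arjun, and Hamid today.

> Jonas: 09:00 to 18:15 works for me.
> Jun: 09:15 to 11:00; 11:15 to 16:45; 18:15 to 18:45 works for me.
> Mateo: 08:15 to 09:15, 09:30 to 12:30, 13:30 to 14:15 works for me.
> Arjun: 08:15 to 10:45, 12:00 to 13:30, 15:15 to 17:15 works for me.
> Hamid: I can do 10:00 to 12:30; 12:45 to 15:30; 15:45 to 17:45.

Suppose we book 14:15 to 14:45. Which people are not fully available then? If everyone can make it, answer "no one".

Jonas: free for 14:15-14:45. Jun: free for 14:15-14:45. Mateo: not fully free for 14:15-14:45. Arjun: not fully free for 14:15-14:45. Hamid: free for 14:15-14:45.

Arjun, Mateo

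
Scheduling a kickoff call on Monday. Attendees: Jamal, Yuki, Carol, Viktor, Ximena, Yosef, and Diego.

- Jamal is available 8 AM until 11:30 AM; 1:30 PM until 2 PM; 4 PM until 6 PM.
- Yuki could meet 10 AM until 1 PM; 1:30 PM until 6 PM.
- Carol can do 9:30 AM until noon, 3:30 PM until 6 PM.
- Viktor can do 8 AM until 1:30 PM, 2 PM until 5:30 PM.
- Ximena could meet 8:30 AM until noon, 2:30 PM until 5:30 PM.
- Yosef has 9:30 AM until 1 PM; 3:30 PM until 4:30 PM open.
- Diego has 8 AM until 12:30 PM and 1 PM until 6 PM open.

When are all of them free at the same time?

10:00-11:30, 16:00-16:30

Jamal ∩ Yuki: 10:00-11:30, 13:30-14:00, 16:00-18:00.
Jamal ∩ Yuki ∩ Carol: 10:00-11:30, 16:00-18:00.
Jamal ∩ Yuki ∩ Carol ∩ Viktor: 10:00-11:30, 16:00-17:30.
Jamal ∩ Yuki ∩ Carol ∩ Viktor ∩ Ximena: 10:00-11:30, 16:00-17:30.
Jamal ∩ Yuki ∩ Carol ∩ Viktor ∩ Ximena ∩ Yosef: 10:00-11:30, 16:00-16:30.
Jamal ∩ Yuki ∩ Carol ∩ Viktor ∩ Ximena ∩ Yosef ∩ Diego: 10:00-11:30, 16:00-16:30.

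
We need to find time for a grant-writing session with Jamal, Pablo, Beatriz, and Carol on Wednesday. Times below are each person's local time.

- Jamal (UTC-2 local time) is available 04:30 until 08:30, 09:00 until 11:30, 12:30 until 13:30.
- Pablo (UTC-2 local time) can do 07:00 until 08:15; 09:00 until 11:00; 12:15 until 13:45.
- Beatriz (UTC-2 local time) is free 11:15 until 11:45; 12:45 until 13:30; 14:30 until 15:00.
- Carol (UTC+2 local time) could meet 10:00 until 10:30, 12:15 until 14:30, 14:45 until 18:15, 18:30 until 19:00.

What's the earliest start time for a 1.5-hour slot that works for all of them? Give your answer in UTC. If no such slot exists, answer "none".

Jamal in UTC: 06:30-10:30, 11:00-13:30, 14:30-15:30 (add 2h to convert from UTC-2).
Pablo in UTC: 09:00-10:15, 11:00-13:00, 14:15-15:45 (add 2h to convert from UTC-2).
Beatriz in UTC: 13:15-13:45, 14:45-15:30, 16:30-17:00 (add 2h to convert from UTC-2).
Carol in UTC: 08:00-08:30, 10:15-12:30, 12:45-16:15, 16:30-17:00 (subtract 2h to convert from UTC+2).
Jamal ∩ Pablo: 09:00-10:15, 11:00-13:00, 14:30-15:30.
Jamal ∩ Pablo ∩ Beatriz: 14:45-15:30.
Jamal ∩ Pablo ∩ Beatriz ∩ Carol: 14:45-15:30.
No common window is at least 90 minutes long.

none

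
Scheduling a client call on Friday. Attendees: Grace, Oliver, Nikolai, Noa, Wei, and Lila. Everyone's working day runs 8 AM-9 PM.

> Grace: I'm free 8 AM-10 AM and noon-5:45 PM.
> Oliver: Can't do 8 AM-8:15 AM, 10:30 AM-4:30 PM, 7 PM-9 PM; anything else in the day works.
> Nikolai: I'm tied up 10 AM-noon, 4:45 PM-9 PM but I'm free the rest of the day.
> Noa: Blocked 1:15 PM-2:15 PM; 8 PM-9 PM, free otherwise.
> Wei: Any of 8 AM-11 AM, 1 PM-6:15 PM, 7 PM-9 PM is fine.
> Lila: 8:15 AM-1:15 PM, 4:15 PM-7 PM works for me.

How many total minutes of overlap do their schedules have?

Grace free: 08:00-10:00, 12:00-17:45.
Oliver free: 08:15-10:30, 16:30-19:00 (invert busy blocks within the working day).
Nikolai free: 08:00-10:00, 12:00-16:45 (invert busy blocks within the working day).
Noa free: 08:00-13:15, 14:15-20:00 (invert busy blocks within the working day).
Wei free: 08:00-11:00, 13:00-18:15, 19:00-21:00.
Lila free: 08:15-13:15, 16:15-19:00.
Grace ∩ Oliver: 08:15-10:00, 16:30-17:45.
Grace ∩ Oliver ∩ Nikolai: 08:15-10:00, 16:30-16:45.
Grace ∩ Oliver ∩ Nikolai ∩ Noa: 08:15-10:00, 16:30-16:45.
Grace ∩ Oliver ∩ Nikolai ∩ Noa ∩ Wei: 08:15-10:00, 16:30-16:45.
Grace ∩ Oliver ∩ Nikolai ∩ Noa ∩ Wei ∩ Lila: 08:15-10:00, 16:30-16:45.
Summing the common windows: 105 + 15 = 120 minutes.

120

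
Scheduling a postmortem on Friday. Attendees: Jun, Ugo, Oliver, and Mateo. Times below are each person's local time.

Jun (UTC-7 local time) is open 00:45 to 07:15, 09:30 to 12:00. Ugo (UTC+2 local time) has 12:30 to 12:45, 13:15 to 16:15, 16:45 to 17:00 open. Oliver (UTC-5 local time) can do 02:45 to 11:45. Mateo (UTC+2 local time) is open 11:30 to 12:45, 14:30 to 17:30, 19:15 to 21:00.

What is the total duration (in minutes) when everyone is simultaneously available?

Jun in UTC: 07:45-14:15, 16:30-19:00 (add 7h to convert from UTC-7).
Ugo in UTC: 10:30-10:45, 11:15-14:15, 14:45-15:00 (subtract 2h to convert from UTC+2).
Oliver in UTC: 07:45-16:45 (add 5h to convert from UTC-5).
Mateo in UTC: 09:30-10:45, 12:30-15:30, 17:15-19:00 (subtract 2h to convert from UTC+2).
Jun ∩ Ugo: 10:30-10:45, 11:15-14:15.
Jun ∩ Ugo ∩ Oliver: 10:30-10:45, 11:15-14:15.
Jun ∩ Ugo ∩ Oliver ∩ Mateo: 10:30-10:45, 12:30-14:15.
Summing the common windows: 15 + 105 = 120 minutes.

120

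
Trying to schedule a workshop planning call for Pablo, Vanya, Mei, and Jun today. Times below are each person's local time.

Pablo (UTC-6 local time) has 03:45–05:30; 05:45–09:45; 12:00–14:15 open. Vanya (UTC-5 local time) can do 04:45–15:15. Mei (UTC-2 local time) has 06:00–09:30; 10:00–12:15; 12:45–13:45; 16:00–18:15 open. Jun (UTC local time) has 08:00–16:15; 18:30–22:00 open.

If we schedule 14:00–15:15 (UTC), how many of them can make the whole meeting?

Pablo in UTC: 09:45-11:30, 11:45-15:45, 18:00-20:15 (add 6h to convert from UTC-6).
Vanya in UTC: 09:45-20:15 (add 5h to convert from UTC-5).
Mei in UTC: 08:00-11:30, 12:00-14:15, 14:45-15:45, 18:00-20:15 (add 2h to convert from UTC-2).
Jun in UTC: 08:00-16:15, 18:30-22:00.
Pablo, Vanya, and Jun can make the full 14:00-15:15 slot — that's 3.

3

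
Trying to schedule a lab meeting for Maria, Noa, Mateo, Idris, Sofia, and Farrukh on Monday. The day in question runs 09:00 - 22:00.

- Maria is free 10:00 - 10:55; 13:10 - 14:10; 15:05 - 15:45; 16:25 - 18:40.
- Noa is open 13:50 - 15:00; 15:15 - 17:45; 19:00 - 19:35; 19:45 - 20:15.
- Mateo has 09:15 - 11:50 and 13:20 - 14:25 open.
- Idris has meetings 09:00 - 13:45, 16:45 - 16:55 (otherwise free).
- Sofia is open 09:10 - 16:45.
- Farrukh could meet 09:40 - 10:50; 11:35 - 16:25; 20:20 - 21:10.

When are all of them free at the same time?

13:50-14:10

Maria free: 10:00-10:55, 13:10-14:10, 15:05-15:45, 16:25-18:40.
Noa free: 13:50-15:00, 15:15-17:45, 19:00-19:35, 19:45-20:15.
Mateo free: 09:15-11:50, 13:20-14:25.
Idris free: 13:45-16:45, 16:55-22:00 (invert busy blocks within the working day).
Sofia free: 09:10-16:45.
Farrukh free: 09:40-10:50, 11:35-16:25, 20:20-21:10.
Maria ∩ Noa: 13:50-14:10, 15:15-15:45, 16:25-17:45.
Maria ∩ Noa ∩ Mateo: 13:50-14:10.
Maria ∩ Noa ∩ Mateo ∩ Idris: 13:50-14:10.
Maria ∩ Noa ∩ Mateo ∩ Idris ∩ Sofia: 13:50-14:10.
Maria ∩ Noa ∩ Mateo ∩ Idris ∩ Sofia ∩ Farrukh: 13:50-14:10.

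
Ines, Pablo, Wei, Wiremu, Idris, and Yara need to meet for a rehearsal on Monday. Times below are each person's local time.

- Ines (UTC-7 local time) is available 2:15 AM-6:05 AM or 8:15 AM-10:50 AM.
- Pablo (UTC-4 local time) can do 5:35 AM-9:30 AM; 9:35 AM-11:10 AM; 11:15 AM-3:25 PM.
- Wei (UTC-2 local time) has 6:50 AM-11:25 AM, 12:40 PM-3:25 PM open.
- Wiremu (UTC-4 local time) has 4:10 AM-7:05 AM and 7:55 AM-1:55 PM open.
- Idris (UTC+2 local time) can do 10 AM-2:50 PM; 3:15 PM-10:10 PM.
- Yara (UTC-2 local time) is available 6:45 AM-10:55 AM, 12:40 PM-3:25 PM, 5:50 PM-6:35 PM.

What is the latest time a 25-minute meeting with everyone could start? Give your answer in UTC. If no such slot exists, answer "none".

17:00

Ines in UTC: 09:15-13:05, 15:15-17:50 (add 7h to convert from UTC-7).
Pablo in UTC: 09:35-13:30, 13:35-15:10, 15:15-19:25 (add 4h to convert from UTC-4).
Wei in UTC: 08:50-13:25, 14:40-17:25 (add 2h to convert from UTC-2).
Wiremu in UTC: 08:10-11:05, 11:55-17:55 (add 4h to convert from UTC-4).
Idris in UTC: 08:00-12:50, 13:15-20:10 (subtract 2h to convert from UTC+2).
Yara in UTC: 08:45-12:55, 14:40-17:25, 19:50-20:35 (add 2h to convert from UTC-2).
Ines ∩ Pablo: 09:35-13:05, 15:15-17:50.
Ines ∩ Pablo ∩ Wei: 09:35-13:05, 15:15-17:25.
Ines ∩ Pablo ∩ Wei ∩ Wiremu: 09:35-11:05, 11:55-13:05, 15:15-17:25.
Ines ∩ Pablo ∩ Wei ∩ Wiremu ∩ Idris: 09:35-11:05, 11:55-12:50, 15:15-17:25.
Ines ∩ Pablo ∩ Wei ∩ Wiremu ∩ Idris ∩ Yara: 09:35-11:05, 11:55-12:50, 15:15-17:25.
The last common window of at least 25 minutes is 15:15-17:25; a 25-minute meeting can start as late as 17:00 and still end by 17:25.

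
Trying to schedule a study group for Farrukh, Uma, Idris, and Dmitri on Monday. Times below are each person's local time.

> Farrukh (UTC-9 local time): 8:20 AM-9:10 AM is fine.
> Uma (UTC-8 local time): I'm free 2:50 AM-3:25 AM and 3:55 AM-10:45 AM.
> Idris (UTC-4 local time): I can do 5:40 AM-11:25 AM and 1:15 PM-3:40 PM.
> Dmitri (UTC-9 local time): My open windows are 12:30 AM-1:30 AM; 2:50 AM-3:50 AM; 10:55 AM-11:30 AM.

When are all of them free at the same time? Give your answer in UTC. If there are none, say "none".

none

Farrukh in UTC: 17:20-18:10 (add 9h to convert from UTC-9).
Uma in UTC: 10:50-11:25, 11:55-18:45 (add 8h to convert from UTC-8).
Idris in UTC: 09:40-15:25, 17:15-19:40 (add 4h to convert from UTC-4).
Dmitri in UTC: 09:30-10:30, 11:50-12:50, 19:55-20:30 (add 9h to convert from UTC-9).
Farrukh ∩ Uma: 17:20-18:10.
Farrukh ∩ Uma ∩ Idris: 17:20-18:10.
Farrukh ∩ Uma ∩ Idris ∩ Dmitri: ∅.
There is no time when everyone is free.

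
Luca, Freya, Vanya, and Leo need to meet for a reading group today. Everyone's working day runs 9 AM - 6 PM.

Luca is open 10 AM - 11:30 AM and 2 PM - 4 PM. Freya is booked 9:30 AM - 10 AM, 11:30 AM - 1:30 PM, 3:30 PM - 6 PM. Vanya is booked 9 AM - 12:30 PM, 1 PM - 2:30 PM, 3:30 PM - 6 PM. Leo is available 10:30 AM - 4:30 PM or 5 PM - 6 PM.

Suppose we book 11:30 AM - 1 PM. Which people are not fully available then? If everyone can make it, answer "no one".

Freya, Luca, Vanya

Luca free: 10:00-11:30, 14:00-16:00.
Freya free: 09:00-09:30, 10:00-11:30, 13:30-15:30 (invert busy blocks within the working day).
Vanya free: 12:30-13:00, 14:30-15:30 (invert busy blocks within the working day).
Leo free: 10:30-16:30, 17:00-18:00.
Luca: not fully free for 11:30-13:00. Freya: not fully free for 11:30-13:00. Vanya: not fully free for 11:30-13:00. Leo: free for 11:30-13:00.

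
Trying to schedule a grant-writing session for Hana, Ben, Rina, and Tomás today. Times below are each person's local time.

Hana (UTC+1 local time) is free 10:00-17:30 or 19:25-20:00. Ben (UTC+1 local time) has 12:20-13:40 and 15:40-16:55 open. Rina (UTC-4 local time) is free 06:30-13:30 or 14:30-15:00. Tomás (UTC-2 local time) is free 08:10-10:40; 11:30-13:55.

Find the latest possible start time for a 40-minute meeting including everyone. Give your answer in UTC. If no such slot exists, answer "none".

15:15

Hana in UTC: 09:00-16:30, 18:25-19:00 (subtract 1h to convert from UTC+1).
Ben in UTC: 11:20-12:40, 14:40-15:55 (subtract 1h to convert from UTC+1).
Rina in UTC: 10:30-17:30, 18:30-19:00 (add 4h to convert from UTC-4).
Tomás in UTC: 10:10-12:40, 13:30-15:55 (add 2h to convert from UTC-2).
Hana ∩ Ben: 11:20-12:40, 14:40-15:55.
Hana ∩ Ben ∩ Rina: 11:20-12:40, 14:40-15:55.
Hana ∩ Ben ∩ Rina ∩ Tomás: 11:20-12:40, 14:40-15:55.
The last common window of at least 40 minutes is 14:40-15:55; a 40-minute meeting can start as late as 15:15 and still end by 15:55.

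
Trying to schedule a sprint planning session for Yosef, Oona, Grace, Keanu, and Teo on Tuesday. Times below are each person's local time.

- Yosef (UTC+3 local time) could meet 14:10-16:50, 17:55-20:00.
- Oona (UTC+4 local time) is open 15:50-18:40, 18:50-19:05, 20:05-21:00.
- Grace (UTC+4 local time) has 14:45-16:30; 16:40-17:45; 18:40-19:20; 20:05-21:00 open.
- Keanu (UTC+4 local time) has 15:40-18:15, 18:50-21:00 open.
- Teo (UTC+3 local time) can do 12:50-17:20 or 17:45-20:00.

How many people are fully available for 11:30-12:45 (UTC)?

2

Yosef in UTC: 11:10-13:50, 14:55-17:00 (subtract 3h to convert from UTC+3).
Oona in UTC: 11:50-14:40, 14:50-15:05, 16:05-17:00 (subtract 4h to convert from UTC+4).
Grace in UTC: 10:45-12:30, 12:40-13:45, 14:40-15:20, 16:05-17:00 (subtract 4h to convert from UTC+4).
Keanu in UTC: 11:40-14:15, 14:50-17:00 (subtract 4h to convert from UTC+4).
Teo in UTC: 09:50-14:20, 14:45-17:00 (subtract 3h to convert from UTC+3).
Yosef and Teo can make the full 11:30-12:45 slot — that's 2.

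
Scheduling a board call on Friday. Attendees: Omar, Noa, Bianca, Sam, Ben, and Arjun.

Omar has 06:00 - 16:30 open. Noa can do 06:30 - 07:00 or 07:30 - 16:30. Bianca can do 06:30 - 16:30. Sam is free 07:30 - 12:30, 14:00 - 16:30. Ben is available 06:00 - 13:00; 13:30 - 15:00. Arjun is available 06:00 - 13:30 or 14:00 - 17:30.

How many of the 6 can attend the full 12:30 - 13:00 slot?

5

Omar, Noa, Bianca, Ben, and Arjun can make the full 12:30-13:00 slot — that's 5.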